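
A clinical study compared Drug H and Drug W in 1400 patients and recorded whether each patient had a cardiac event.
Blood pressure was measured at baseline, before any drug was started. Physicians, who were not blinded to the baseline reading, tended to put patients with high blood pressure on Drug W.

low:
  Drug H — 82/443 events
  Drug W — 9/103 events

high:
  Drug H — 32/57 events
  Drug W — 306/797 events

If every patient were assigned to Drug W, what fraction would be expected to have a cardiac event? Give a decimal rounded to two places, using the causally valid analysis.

0.27

Since blood pressure is a pre-existing factor (not a product of the drug) and it affects the outcome on its own, it is a confounder. The stratified rates, not the pooled rate, identify the causal effect.
Standardising Drug W to the population blood pressure mix: 0.390·9/103 + 0.610·306/797 = 0.268.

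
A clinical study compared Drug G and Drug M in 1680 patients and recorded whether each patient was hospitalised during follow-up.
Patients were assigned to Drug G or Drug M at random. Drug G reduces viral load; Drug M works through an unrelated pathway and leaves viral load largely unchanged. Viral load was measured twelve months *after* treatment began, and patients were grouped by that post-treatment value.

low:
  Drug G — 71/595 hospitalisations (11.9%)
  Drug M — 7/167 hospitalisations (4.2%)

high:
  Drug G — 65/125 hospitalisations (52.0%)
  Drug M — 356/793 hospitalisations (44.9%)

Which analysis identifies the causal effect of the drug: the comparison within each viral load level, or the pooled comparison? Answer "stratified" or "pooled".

Viral load here is a post-treatment variable shaped by the drug; conditioning on it would introduce bias rather than remove it. The overall comparison is the causal one.
Pooled: Drug G 18.9% vs Drug M 37.8%; Drug G is lower overall.

pooled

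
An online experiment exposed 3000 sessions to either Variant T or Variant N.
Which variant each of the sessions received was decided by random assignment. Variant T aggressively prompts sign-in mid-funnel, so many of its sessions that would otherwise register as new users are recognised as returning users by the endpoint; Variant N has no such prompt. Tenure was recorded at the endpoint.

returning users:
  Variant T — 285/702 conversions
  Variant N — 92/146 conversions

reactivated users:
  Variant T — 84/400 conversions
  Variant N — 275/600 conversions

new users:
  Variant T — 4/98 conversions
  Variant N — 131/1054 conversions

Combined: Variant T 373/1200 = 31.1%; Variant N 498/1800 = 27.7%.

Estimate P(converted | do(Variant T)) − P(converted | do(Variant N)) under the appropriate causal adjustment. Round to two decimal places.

User tenure is downstream of the variant. One should not condition on a consequence of treatment, so the overall rates are the right comparison.
The causal difference is the pooled difference: 0.311 − 0.277 = +0.034.

+0.03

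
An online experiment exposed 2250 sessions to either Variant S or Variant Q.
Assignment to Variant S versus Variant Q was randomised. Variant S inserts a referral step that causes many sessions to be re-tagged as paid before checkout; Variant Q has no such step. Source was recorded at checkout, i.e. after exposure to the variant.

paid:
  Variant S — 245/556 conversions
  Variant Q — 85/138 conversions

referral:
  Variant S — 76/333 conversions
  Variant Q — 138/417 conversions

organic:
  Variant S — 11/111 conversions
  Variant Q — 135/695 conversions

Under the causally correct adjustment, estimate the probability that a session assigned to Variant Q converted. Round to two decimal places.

0.29

Within every traffic source level Variant Q has the higher rate, yet pooled Variant S does — Simpson's reversal.
The distribution of traffic source is itself part of what the variant does — it is an intermediate outcome. Holding it fixed would remove that part of the effect; the total effect is the pooled difference.
So P(outcome | do(Variant Q)) is just the pooled rate for Variant Q: 358/1250 = 0.286.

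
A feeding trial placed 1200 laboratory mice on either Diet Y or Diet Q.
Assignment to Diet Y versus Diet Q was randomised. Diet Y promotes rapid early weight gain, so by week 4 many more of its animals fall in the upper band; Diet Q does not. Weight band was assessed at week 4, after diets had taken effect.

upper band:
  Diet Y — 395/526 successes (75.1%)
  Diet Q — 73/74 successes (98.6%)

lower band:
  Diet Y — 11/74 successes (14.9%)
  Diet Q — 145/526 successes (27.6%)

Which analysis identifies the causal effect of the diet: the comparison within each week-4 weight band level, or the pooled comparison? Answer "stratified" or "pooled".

pooled

Diet Q is higher inside every week-4 weight band stratum but Diet Y is higher in aggregate. Whether to stratify depends on how week-4 weight band relates to the diet.
Week-4 weight band lies on the pathway diet → week-4 weight band → outcome, so adjusting for it blocks the indirect effect. For the total causal effect of diet, use the unadjusted pooled rates.
Pooled: Diet Y 67.7% vs Diet Q 36.3%; Diet Y is higher overall.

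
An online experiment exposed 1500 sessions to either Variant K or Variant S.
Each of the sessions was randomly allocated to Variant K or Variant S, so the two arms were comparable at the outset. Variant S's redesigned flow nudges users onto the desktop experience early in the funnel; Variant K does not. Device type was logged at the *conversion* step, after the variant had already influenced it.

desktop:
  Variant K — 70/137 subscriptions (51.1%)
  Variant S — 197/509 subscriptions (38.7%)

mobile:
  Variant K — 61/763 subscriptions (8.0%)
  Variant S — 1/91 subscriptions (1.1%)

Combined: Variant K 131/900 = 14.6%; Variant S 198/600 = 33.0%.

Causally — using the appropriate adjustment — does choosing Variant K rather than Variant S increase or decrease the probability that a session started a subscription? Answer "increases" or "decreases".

Device type is recorded after the variant and is itself shifted by it — it sits on the causal path from variant to outcome. Conditioning on a mediator would strip out part of the effect we want; the pooled comparison gives the total causal effect.
Pooled: Variant K 14.6% vs Variant S 33.0%; Variant S is higher overall.

decreases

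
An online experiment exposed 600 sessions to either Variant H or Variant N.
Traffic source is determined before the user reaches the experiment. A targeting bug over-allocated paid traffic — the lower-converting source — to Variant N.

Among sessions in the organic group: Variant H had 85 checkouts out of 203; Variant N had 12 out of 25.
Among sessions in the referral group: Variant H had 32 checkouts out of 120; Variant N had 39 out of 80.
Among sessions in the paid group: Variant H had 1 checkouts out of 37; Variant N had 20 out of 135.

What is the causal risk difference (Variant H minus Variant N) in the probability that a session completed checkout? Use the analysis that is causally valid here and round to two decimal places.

The imbalance in traffic source arose from how sessions were allocated, not from anything the variant did; and traffic source independently affects the outcome. The pooled gap is confounded — condition on traffic source.
Adjusting over the population distribution of traffic source: 0.380·(0.419−0.480) + 0.333·(0.267−0.487) + 0.287·(0.027−0.148) = -0.132.

-0.13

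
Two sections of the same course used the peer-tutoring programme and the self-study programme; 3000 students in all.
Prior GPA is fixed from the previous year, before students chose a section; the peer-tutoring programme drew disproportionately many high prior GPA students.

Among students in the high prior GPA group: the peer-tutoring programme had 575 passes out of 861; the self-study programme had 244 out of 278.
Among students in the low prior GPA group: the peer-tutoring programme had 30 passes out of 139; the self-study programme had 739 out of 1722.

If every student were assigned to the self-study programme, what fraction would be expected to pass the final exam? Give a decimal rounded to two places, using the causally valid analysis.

0.60

Prior GPA band differs across teaching methods for reasons unrelated to any effect of the teaching method itself, and it separately predicts the outcome — a classic confounder. We must compare within prior GPA band levels.
Standardising the self-study programme to the population prior GPA band mix: 0.380·244/278 + 0.620·739/1722 = 0.599.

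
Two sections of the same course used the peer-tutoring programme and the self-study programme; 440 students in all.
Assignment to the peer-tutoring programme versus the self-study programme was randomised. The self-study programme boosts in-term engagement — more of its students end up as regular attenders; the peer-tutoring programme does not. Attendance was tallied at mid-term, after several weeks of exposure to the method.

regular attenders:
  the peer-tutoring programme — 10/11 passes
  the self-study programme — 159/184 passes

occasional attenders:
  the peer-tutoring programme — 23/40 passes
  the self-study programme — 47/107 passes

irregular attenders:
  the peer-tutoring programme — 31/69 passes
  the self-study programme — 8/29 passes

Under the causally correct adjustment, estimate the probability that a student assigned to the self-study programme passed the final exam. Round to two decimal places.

The stratified and pooled comparisons disagree (the peer-tutoring programme wins within each mid-term attendance; the self-study programme wins overall), so the answer turns on the causal role of mid-term attendance.
Because the teaching method influences mid-term attendance, mid-term attendance is a post-treatment mediator, not a confounder. Stratifying on it would bias the estimate; the causal effect is the crude pooled difference.
So P(outcome | do(the self-study programme)) is just the pooled rate for the self-study programme: 214/320 = 0.669.

0.67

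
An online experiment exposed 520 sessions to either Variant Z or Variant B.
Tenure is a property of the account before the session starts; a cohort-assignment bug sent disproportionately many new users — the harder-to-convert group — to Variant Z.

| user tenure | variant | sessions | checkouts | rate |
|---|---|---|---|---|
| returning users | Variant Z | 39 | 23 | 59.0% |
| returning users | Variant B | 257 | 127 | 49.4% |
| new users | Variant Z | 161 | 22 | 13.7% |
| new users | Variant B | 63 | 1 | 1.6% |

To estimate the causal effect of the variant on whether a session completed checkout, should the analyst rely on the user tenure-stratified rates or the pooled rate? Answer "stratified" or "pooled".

The user tenure-specific comparison favours Variant Z throughout, but the pooled figures favour Variant B. The question is whether to condition on user tenure.
Since user tenure is a pre-existing factor (not a product of the variant) and it affects the outcome on its own, it is a confounder. The stratified rates, not the pooled rate, identify the causal effect.
Within each level — returning users: 59.0% vs 49.4%; new users: 13.7% vs 1.6% — Variant Z is higher every time.

stratified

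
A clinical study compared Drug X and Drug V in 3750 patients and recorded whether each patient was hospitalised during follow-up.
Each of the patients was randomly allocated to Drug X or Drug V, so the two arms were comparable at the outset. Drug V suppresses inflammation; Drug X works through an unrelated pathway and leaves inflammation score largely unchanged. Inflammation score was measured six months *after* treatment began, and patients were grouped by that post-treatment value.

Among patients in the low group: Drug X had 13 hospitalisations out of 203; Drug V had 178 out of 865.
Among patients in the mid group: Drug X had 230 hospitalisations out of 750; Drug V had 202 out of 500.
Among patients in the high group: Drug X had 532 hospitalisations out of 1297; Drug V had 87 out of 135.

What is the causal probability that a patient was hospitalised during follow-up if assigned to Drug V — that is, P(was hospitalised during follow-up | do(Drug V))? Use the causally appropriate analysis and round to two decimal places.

0.31

The inflammation score-specific comparison favours Drug X throughout, but the pooled figures favour Drug V. The question is whether to condition on inflammation score.
Inflammation score is recorded after the drug and is itself shifted by it — it sits on the causal path from drug to outcome. Conditioning on a mediator would strip out part of the effect we want; the pooled comparison gives the total causal effect.
So P(outcome | do(Drug V)) is just the pooled rate for Drug V: 467/1500 = 0.311.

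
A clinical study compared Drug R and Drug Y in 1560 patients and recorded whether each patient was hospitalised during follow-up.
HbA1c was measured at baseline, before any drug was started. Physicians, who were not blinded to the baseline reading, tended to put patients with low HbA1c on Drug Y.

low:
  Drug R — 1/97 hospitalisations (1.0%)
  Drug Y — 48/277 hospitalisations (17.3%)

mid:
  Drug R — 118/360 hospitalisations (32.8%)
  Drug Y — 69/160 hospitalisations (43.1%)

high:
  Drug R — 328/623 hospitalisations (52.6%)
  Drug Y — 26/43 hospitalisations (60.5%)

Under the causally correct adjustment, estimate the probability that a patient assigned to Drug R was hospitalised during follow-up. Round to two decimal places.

Within every HbA1c level Drug R has the lower rate, yet pooled Drug Y does — Simpson's reversal.
Here HbA1c is a common cause — it drives both which drug a case falls under and the outcome. The crude comparison mixes populations; the stratum-specific rates are the causally relevant ones.
Standardising Drug R to the population HbA1c mix: 0.240·1/97 + 0.333·118/360 + 0.427·328/623 = 0.336.

0.34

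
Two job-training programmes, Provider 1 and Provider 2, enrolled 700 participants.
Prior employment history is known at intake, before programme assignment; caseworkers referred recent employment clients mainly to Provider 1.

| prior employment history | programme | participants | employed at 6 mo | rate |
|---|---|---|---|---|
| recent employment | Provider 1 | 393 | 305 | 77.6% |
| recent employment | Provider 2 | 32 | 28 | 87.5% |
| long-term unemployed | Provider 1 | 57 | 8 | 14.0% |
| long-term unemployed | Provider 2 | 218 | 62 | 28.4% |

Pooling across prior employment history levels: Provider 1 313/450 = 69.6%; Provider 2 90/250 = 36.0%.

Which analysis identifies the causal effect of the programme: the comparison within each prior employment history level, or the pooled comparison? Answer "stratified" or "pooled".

Prior employment history satisfies the back-door criterion: it is not a descendant of the programme, and it blocks the spurious path from programme to outcome. Adjusting for it (i.e., using the within-prior employment history rates) gives the causal effect.
Within each level — recent employment: 77.6% vs 87.5%; long-term unemployed: 14.0% vs 28.4% — Provider 2 is higher every time.

stratified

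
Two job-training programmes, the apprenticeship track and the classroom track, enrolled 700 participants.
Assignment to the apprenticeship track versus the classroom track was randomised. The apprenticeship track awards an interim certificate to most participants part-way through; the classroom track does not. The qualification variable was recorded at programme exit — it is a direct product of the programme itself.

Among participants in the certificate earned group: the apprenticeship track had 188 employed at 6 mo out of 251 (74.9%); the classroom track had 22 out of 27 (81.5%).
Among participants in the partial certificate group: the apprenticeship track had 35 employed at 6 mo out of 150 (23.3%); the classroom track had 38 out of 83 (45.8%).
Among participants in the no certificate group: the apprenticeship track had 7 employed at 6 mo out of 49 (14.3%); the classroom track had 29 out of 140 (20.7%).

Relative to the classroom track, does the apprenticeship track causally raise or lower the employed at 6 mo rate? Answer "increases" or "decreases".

increases

Qualification attained during the programme here is a post-treatment variable shaped by the programme; conditioning on it would introduce bias rather than remove it. The overall comparison is the causal one.
Pooled: the apprenticeship track 51.1% vs the classroom track 35.6%; the apprenticeship track is higher overall.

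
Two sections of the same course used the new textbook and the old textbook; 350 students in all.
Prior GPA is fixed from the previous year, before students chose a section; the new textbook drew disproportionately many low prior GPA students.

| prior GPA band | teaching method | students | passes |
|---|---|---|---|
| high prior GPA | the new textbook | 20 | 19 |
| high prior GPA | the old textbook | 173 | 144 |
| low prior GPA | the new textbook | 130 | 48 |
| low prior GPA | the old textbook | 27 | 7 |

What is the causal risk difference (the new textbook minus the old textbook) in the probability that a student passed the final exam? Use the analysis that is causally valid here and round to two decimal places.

Here prior GPA band is a common cause — it drives both which teaching method a case falls under and the outcome. The crude comparison mixes populations; the stratum-specific rates are the causally relevant ones.
Adjusting over the population distribution of prior GPA band: 0.551·(0.950−0.832) + 0.449·(0.369−0.259) = +0.114.

+0.11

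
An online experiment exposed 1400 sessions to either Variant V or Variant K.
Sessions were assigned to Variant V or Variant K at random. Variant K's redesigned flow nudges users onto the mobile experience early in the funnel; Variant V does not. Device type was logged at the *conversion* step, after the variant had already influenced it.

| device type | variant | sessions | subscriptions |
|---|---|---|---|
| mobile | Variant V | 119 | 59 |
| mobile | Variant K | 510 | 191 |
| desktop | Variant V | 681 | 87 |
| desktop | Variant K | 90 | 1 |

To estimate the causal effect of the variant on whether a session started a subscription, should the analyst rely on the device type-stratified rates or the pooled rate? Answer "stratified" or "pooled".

Device type here is a post-treatment variable shaped by the variant; conditioning on it would introduce bias rather than remove it. The overall comparison is the causal one.
Pooled: Variant V 18.2% vs Variant K 32.0%; Variant K is higher overall.

pooled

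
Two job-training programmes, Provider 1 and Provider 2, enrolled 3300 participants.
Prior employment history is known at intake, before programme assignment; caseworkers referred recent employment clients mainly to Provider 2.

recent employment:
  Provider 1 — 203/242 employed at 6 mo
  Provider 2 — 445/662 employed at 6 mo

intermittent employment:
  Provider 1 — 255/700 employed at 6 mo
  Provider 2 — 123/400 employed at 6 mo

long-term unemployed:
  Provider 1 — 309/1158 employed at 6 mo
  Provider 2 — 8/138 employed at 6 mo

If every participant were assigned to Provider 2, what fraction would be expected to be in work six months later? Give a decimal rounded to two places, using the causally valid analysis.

0.31

The prior employment history-specific comparison favours Provider 1 throughout, but the pooled figures favour Provider 2. The question is whether to condition on prior employment history.
The imbalance in prior employment history arose from how participants were allocated, not from anything the programme did; and prior employment history independently affects the outcome. The pooled gap is confounded — condition on prior employment history.
Standardising Provider 2 to the population prior employment history mix: 0.274·445/662 + 0.333·123/400 + 0.393·8/138 = 0.309.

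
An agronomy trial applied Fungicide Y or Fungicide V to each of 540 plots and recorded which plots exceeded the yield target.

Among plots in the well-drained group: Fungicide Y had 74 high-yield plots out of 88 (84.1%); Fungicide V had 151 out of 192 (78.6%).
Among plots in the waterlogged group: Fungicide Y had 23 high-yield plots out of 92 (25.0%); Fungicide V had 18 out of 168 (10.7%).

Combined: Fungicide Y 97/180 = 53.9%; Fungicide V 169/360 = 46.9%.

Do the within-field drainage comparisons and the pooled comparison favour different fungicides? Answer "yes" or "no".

Within each field drainage level (well-drained 84.1% vs 78.6%; waterlogged 25.0% vs 10.7%), Fungicide Y has the higher rate every time. Pooled: 53.9% vs 46.9% — Fungicide Y has the higher rate overall. They agree.

no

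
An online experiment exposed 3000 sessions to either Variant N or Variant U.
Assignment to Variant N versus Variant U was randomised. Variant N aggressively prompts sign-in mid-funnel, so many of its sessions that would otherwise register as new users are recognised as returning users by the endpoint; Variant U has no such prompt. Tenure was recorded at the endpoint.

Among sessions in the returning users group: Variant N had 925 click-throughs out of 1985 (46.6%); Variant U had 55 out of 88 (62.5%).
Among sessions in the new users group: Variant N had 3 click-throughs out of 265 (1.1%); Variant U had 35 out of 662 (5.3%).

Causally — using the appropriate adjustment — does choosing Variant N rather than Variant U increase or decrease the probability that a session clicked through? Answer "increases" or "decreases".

User tenure lies on the pathway variant → user tenure → outcome, so adjusting for it blocks the indirect effect. For the total causal effect of variant, use the unadjusted pooled rates.
Pooled: Variant N 41.2% vs Variant U 12.0%; Variant N is higher overall.

increases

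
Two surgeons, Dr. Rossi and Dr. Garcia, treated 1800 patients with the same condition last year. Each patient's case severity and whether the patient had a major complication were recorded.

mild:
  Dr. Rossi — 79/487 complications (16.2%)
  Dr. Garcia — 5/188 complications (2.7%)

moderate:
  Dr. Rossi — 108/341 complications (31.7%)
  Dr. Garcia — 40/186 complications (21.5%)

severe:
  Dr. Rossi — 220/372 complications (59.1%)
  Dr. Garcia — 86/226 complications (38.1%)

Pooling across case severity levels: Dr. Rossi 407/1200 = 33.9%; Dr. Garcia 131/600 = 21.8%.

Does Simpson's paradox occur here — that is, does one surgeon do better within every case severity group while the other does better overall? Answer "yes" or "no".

no

Within each case severity level (mild 16.2% vs 2.7%; moderate 31.7% vs 21.5%; severe 59.1% vs 38.1%), Dr. Garcia has the lower rate every time. Pooled: 33.9% vs 21.8% — Dr. Garcia has the lower rate overall. They agree.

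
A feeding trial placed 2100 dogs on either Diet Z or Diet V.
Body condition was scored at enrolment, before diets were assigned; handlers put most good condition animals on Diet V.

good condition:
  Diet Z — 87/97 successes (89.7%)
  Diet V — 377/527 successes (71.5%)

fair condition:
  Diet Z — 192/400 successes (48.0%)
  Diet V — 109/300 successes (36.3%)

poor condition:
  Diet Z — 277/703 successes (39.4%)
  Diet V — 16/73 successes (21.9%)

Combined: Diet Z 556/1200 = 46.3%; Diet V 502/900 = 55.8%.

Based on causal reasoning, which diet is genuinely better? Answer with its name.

Nothing the diet does changes starting body condition; the imbalance is an allocation artefact. With starting body condition also predicting the outcome, the pooled figure is confounded, and the within-stratum comparison is the causal one.
Within each level — good condition: 89.7% vs 71.5%; fair condition: 48.0% vs 36.3%; poor condition: 39.4% vs 21.9% — Diet Z is higher every time.

Diet Z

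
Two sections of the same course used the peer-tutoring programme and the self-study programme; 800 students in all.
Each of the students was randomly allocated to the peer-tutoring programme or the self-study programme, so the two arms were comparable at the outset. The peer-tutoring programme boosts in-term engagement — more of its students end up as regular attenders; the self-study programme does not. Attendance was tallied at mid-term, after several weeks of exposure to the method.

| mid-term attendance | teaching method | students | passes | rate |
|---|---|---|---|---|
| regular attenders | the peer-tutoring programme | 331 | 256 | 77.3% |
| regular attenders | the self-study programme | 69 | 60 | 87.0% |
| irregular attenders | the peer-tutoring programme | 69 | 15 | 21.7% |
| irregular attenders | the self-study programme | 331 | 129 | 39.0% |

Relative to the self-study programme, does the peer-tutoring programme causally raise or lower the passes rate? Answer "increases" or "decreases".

The mid-term attendance-specific comparison favours the self-study programme throughout, but the pooled figures favour the peer-tutoring programme. The question is whether to condition on mid-term attendance.
The distribution of mid-term attendance is itself part of what the teaching method does — it is an intermediate outcome. Holding it fixed would remove that part of the effect; the total effect is the pooled difference.
Pooled: the peer-tutoring programme 67.8% vs the self-study programme 47.2%; the peer-tutoring programme is higher overall.

increases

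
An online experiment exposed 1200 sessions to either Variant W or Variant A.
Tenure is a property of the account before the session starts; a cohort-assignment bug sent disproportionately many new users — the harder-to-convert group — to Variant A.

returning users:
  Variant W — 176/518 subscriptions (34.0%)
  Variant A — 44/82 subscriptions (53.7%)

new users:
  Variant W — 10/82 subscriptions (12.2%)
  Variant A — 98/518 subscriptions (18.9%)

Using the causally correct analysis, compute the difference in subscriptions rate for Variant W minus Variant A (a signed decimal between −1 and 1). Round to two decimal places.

User tenure differs across variants for reasons unrelated to any effect of the variant itself, and it separately predicts the outcome — a classic confounder. We must compare within user tenure levels.
Adjusting over the population distribution of user tenure: 0.500·(0.340−0.537) + 0.500·(0.122−0.189) = -0.132.

-0.13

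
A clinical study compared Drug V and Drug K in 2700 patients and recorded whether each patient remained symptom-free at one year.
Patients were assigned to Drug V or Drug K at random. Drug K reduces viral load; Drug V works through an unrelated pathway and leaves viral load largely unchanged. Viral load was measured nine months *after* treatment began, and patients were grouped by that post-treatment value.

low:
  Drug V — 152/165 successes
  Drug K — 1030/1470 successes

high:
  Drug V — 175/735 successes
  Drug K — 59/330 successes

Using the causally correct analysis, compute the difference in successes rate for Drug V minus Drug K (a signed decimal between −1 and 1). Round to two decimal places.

-0.24

The stratified and pooled comparisons disagree (Drug V wins within each viral load; Drug K wins overall), so the answer turns on the causal role of viral load.
Viral load is recorded after the drug and is itself shifted by it — it sits on the causal path from drug to outcome. Conditioning on a mediator would strip out part of the effect we want; the pooled comparison gives the total causal effect.
The causal difference is the pooled difference: 0.363 − 0.605 = -0.242.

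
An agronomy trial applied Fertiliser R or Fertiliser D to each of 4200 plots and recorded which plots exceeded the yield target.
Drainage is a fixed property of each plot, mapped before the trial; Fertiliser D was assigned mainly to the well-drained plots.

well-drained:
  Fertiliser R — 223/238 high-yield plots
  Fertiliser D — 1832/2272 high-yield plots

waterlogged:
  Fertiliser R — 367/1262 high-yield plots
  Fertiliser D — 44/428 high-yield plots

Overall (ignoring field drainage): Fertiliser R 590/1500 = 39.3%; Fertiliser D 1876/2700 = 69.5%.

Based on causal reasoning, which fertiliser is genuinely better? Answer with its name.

Fertiliser R

Nothing the fertiliser does changes field drainage; the imbalance is an allocation artefact. With field drainage also predicting the outcome, the pooled figure is confounded, and the within-stratum comparison is the causal one.
Within each level — well-drained: 93.7% vs 80.6%; waterlogged: 29.1% vs 10.3% — Fertiliser R is higher every time.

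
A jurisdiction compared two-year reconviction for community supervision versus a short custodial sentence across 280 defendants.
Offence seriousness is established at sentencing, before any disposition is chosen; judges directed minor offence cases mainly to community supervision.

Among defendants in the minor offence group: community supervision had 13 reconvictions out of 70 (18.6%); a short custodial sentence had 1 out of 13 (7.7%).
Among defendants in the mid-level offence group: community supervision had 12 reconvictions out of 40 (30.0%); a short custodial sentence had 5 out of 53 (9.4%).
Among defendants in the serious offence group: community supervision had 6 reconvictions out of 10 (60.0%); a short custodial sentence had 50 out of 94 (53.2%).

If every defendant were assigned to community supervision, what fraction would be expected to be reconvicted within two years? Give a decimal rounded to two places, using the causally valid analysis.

The imbalance in offence seriousness arose from how defendants were allocated, not from anything the disposition did; and offence seriousness independently affects the outcome. The pooled gap is confounded — condition on offence seriousness.
Standardising community supervision to the population offence seriousness mix: 0.296·13/70 + 0.332·12/40 + 0.371·6/10 = 0.378.

0.38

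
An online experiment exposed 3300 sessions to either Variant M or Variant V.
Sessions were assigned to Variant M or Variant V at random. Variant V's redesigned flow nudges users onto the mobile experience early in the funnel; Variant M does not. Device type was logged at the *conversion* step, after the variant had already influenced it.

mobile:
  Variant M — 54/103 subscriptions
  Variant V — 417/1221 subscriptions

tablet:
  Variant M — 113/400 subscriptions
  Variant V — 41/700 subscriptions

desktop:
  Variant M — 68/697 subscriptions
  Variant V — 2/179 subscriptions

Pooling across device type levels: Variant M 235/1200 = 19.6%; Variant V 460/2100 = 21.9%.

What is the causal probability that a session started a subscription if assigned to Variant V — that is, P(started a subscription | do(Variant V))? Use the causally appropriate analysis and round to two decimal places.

Variant M is higher inside every device type stratum but Variant V is higher in aggregate. Whether to stratify depends on how device type relates to the variant.
Device type is recorded after the variant and is itself shifted by it — it sits on the causal path from variant to outcome. Conditioning on a mediator would strip out part of the effect we want; the pooled comparison gives the total causal effect.
So P(outcome | do(Variant V)) is just the pooled rate for Variant V: 460/2100 = 0.219.

0.22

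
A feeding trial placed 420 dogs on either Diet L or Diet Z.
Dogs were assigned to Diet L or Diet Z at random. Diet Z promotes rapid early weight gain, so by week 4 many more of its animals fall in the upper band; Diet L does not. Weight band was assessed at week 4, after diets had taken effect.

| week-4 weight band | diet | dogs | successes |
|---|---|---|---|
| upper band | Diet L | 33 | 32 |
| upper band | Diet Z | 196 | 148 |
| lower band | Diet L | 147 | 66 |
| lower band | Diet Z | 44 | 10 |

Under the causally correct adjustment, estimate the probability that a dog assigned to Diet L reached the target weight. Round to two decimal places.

Diet L is higher inside every week-4 weight band stratum but Diet Z is higher in aggregate. Whether to stratify depends on how week-4 weight band relates to the diet.
Week-4 weight band lies on the pathway diet → week-4 weight band → outcome, so adjusting for it blocks the indirect effect. For the total causal effect of diet, use the unadjusted pooled rates.
So P(outcome | do(Diet L)) is just the pooled rate for Diet L: 98/180 = 0.544.

0.54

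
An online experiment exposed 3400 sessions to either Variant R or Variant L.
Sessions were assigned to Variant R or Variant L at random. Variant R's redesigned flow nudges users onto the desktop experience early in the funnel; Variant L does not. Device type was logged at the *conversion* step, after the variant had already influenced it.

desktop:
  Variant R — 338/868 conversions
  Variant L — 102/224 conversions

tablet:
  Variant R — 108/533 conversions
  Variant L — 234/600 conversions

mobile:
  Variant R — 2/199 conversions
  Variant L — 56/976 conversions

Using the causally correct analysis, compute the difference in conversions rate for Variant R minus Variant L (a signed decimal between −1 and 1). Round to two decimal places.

+0.06

Variant L is higher inside every device type stratum but Variant R is higher in aggregate. Whether to stratify depends on how device type relates to the variant.
Device type here is a post-treatment variable shaped by the variant; conditioning on it would introduce bias rather than remove it. The overall comparison is the causal one.
The causal difference is the pooled difference: 0.280 − 0.218 = +0.062.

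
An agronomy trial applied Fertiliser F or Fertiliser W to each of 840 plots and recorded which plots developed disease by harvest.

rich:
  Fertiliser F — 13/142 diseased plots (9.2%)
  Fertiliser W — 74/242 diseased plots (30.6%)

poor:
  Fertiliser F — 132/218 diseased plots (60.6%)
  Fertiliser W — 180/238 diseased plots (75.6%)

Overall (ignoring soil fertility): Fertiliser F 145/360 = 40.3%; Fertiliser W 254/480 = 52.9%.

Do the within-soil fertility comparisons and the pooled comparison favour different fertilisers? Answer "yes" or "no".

Within each soil fertility level (rich 9.2% vs 30.6%; poor 60.6% vs 75.6%), Fertiliser F has the lower rate every time. Pooled: 40.3% vs 52.9% — Fertiliser F has the lower rate overall. They agree.

no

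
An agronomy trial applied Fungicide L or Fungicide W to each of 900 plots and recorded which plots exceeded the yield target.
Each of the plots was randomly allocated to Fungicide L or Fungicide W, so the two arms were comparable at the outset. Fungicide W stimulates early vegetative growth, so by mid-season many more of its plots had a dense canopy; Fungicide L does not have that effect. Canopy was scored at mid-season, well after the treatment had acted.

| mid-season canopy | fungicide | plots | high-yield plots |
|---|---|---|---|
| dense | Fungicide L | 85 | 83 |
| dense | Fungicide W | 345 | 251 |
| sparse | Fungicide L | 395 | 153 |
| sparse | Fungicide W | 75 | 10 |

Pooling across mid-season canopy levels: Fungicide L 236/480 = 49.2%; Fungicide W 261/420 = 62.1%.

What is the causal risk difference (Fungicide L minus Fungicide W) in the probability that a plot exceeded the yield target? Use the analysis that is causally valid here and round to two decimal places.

-0.13

Within every mid-season canopy level Fungicide L has the higher rate, yet pooled Fungicide W does — Simpson's reversal.
The distribution of mid-season canopy is itself part of what the fungicide does — it is an intermediate outcome. Holding it fixed would remove that part of the effect; the total effect is the pooled difference.
The causal difference is the pooled difference: 0.492 − 0.621 = -0.130.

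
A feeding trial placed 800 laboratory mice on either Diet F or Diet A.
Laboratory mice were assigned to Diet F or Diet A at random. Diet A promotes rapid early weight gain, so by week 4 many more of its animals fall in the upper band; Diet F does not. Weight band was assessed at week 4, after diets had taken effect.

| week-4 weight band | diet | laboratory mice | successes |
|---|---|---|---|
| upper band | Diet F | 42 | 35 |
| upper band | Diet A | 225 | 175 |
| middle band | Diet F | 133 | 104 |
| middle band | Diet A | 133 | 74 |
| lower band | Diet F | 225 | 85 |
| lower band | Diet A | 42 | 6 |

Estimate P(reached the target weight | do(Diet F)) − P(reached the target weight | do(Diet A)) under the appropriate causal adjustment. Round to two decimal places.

-0.08

Because the diet influences week-4 weight band, week-4 weight band is a post-treatment mediator, not a confounder. Stratifying on it would bias the estimate; the causal effect is the crude pooled difference.
The causal difference is the pooled difference: 0.560 − 0.637 = -0.077.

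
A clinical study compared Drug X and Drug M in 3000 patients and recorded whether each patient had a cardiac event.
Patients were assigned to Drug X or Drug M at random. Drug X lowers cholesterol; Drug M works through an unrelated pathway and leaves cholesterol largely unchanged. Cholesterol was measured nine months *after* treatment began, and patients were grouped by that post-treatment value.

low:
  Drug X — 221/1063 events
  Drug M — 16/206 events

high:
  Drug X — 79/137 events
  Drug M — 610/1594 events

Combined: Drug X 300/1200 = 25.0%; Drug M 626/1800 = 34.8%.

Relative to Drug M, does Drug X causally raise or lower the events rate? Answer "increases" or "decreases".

decreases

Drug M is lower inside every cholesterol stratum but Drug X is lower in aggregate. Whether to stratify depends on how cholesterol relates to the drug.
Cholesterol is recorded after the drug and is itself shifted by it — it sits on the causal path from drug to outcome. Conditioning on a mediator would strip out part of the effect we want; the pooled comparison gives the total causal effect.
Pooled: Drug X 25.0% vs Drug M 34.8%; Drug X is lower overall.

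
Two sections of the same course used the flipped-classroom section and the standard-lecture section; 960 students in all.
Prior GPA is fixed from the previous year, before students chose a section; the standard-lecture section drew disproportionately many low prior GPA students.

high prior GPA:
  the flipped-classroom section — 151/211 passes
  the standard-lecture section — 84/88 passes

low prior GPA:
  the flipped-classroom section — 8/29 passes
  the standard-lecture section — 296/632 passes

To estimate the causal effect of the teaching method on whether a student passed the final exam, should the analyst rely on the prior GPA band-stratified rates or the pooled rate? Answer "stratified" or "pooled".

stratified

Within every prior GPA band level the standard-lecture section has the higher rate, yet pooled the flipped-classroom section does — Simpson's reversal.
Nothing the teaching method does changes prior GPA band; the imbalance is an allocation artefact. With prior GPA band also predicting the outcome, the pooled figure is confounded, and the within-stratum comparison is the causal one.
Within each level — high prior GPA: 71.6% vs 95.5%; low prior GPA: 27.6% vs 46.8% — the standard-lecture section is higher every time.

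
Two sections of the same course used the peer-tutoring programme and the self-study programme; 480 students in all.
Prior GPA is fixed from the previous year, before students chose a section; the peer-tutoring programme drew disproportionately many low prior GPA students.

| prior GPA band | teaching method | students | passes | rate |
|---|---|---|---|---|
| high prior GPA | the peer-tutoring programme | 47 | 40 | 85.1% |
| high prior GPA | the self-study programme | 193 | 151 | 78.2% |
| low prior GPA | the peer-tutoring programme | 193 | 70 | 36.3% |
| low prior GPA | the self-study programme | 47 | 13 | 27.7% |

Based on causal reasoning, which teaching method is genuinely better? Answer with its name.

the peer-tutoring programme

Nothing the teaching method does changes prior GPA band; the imbalance is an allocation artefact. With prior GPA band also predicting the outcome, the pooled figure is confounded, and the within-stratum comparison is the causal one.
Within each level — high prior GPA: 85.1% vs 78.2%; low prior GPA: 36.3% vs 27.7% — the peer-tutoring programme is higher every time.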